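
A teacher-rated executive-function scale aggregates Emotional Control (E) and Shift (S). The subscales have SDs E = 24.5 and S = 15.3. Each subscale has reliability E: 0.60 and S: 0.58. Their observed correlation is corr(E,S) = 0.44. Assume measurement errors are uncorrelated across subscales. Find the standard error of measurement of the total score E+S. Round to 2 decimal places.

Var(total) = 834.34 + 329.868 = 1164.21.
True-score variance = 495.922 + 329.868 = 825.79, so reliability = 0.7093.
Error variance = 1164.21 − 825.79 = 338.418; SEM = √338.418 = 18.40.

18.40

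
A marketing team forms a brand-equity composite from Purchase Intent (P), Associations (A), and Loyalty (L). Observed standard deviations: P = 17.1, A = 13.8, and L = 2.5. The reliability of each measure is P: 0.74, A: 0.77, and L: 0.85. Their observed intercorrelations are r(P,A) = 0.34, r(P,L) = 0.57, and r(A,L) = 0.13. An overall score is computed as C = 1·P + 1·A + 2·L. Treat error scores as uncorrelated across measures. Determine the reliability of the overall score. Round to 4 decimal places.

Var(C) = 17.1² + 13.8² + 2²·2.5² + 2·[17.1·13.8·0.34 + 2·17.1·2.5·0.57 + 2·13.8·2.5·0.13] = 507.85 + 275.876 = 783.726.
Under uncorrelated errors the observed covariances equal the true-score covariances, so only the own-variance terms attenuate.
True-score variance = [17.1²·0.74 + 13.8²·0.77 + 2²·2.5²·0.85] + 275.876 = 384.272 + 275.876 = 660.149.
Reliability = 660.149 / 783.726 = 0.8423.

0.8423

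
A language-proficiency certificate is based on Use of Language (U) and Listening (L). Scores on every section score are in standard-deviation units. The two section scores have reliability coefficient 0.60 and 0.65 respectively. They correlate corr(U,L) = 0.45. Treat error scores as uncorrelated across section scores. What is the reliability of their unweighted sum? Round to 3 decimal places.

0.741

Var(U+L) = 2 + 2·[0.45] = 2 + 0.9 = 2.9.
With uncorrelated errors the cross-covariances are all true-score covariance, so they carry over unchanged; only the diagonal terms shrink to ρᵢσᵢ².
True-score variance = [0.60 + 0.65] + 0.9 = 1.25 + 0.9 = 2.15.
Reliability = 2.15 / 2.9 = 0.741.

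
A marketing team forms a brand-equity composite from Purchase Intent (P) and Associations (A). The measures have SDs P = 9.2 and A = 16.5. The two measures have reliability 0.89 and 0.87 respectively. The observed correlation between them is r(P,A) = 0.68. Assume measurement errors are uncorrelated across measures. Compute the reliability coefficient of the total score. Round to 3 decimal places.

Var(P+A) = 9.2² + 16.5² + 2·[9.2·16.5·0.68] = 356.89 + 206.448 = 563.338.
Under uncorrelated errors the observed covariances equal the true-score covariances, so only the own-variance terms attenuate.
True-score variance = [9.2²·0.89 + 16.5²·0.87] + 206.448 = 312.187 + 206.448 = 518.635.
Reliability = 518.635 / 563.338 = 0.921.

0.921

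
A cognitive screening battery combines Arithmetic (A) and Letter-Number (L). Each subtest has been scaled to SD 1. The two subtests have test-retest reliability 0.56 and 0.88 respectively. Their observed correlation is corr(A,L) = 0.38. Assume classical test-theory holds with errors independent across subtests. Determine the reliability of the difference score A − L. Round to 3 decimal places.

Var(A−L) = 1 + 1 − 2·0.38 = 2 − 0.76 = 1.24.
Under uncorrelated errors the observed covariances equal the true-score covariances, so only the own-variance terms attenuate.
True-score variance = [0.56 + 0.88] − 0.76 = 1.44 − 0.76 = 0.68.
Reliability = 0.68 / 1.24 = 0.548.

0.548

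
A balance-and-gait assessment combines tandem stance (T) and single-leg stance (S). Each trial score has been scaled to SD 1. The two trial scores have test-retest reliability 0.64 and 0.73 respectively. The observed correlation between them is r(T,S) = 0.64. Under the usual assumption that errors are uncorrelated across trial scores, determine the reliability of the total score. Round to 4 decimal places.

Var(T+S) = 2 + 2·[0.64] = 2 + 1.28 = 3.28.
With uncorrelated errors the cross-covariances are all true-score covariance, so they carry over unchanged; only the diagonal terms shrink to ρᵢσᵢ².
True-score variance = [0.64 + 0.73] + 1.28 = 1.37 + 1.28 = 2.65.
Reliability = 2.65 / 3.28 = 0.8079.

0.8079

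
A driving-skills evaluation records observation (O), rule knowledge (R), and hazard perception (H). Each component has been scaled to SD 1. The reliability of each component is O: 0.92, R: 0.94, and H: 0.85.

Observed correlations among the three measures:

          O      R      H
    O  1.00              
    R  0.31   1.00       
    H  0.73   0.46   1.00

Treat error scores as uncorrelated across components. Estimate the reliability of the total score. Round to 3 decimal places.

Var(O+R+H) = 3 + 2·[0.31 + 0.73 + 0.46] = 3 + 3 = 6.
Because errors are independent across components, Cov(Tᵢ,Tⱼ) = Cov(Xᵢ,Xⱼ); the off-diagonal part of the true-score variance is the same as above.
True-score variance = [0.92 + 0.94 + 0.85] + 3 = 2.71 + 3 = 5.71.
Reliability = 5.71 / 6 = 0.952.

0.952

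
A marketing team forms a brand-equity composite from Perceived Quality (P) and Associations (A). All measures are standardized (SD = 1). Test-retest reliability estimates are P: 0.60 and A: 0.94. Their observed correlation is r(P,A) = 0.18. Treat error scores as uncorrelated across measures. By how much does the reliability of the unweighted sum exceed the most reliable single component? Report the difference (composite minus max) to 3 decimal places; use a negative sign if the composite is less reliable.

-0.135

Var(sum) = 2 + 0.36 = 2.36; true-score variance = 1.54 + 0.36 = 1.9; composite reliability = 0.8051.
Max component reliability = 0.9400.
Difference = 0.8051 − 0.9400 = -0.135.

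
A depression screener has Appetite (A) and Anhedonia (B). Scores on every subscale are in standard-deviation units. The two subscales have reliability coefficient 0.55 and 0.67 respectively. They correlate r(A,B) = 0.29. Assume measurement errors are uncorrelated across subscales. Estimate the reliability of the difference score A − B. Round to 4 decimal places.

Var(A−B) = 1 + 1 − 2·0.29 = 2 − 0.58 = 1.42.
Under uncorrelated errors the observed covariances equal the true-score covariances, so only the own-variance terms attenuate.
True-score variance = [0.55 + 0.67] − 0.58 = 1.22 − 0.58 = 0.64.
Reliability = 0.64 / 1.42 = 0.4507.

0.4507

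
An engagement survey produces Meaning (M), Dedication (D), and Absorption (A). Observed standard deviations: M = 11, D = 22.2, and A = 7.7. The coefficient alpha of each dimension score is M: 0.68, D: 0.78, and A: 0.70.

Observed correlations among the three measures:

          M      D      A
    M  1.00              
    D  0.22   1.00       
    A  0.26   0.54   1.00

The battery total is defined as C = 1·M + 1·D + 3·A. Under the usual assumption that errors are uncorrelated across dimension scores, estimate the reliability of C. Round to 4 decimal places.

Var(C) = 11² + 22.2² + 3²·7.7² + 2·[11·22.2·0.22 + 3·11·7.7·0.26 + 3·22.2·7.7·0.54] = 1147.45 + 793.426 = 1940.88.
With uncorrelated errors the cross-covariances are all true-score covariance, so they carry over unchanged; only the diagonal terms shrink to ρᵢσᵢ².
True-score variance = [11²·0.68 + 22.2²·0.78 + 3²·7.7²·0.70] + 793.426 = 840.222 + 793.426 = 1633.65.
Reliability = 1633.65 / 1940.88 = 0.8417.

0.8417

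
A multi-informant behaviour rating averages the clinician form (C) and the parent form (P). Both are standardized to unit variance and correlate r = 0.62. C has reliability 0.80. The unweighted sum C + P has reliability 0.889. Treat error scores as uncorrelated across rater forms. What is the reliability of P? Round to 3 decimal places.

0.840

Var(C+P) = 2 + 2·0.62 = 3.240.
True-score variance = ρ_C + ρ_P + 2·0.62, so 0.889 = (0.80 + ρ_P + 1.24) / 3.240.
ρ_P = 0.889·3.240 − 0.80 − 1.24 = 0.840.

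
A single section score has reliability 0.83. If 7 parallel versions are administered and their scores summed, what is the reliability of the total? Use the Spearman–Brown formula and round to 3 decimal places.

ρ_k = kρ / (1 + (k−1)ρ) = 7·0.83 / (1 + 6·0.83) = 5.810 / 5.980 = 0.972.

0.972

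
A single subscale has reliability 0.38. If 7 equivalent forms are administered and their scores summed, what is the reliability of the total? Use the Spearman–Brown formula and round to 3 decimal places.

0.811

ρ_k = kρ / (1 + (k−1)ρ) = 7·0.38 / (1 + 6·0.38) = 2.660 / 3.280 = 0.811.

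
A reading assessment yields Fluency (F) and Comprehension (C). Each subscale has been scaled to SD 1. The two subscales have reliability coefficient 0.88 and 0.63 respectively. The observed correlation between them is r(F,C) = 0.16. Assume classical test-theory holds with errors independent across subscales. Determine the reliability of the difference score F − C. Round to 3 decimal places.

0.708

Var(F−C) = 1 + 1 − 2·0.16 = 2 − 0.32 = 1.68.
With uncorrelated errors the cross-covariances are all true-score covariance, so they carry over unchanged; only the diagonal terms shrink to ρᵢσᵢ².
True-score variance = [0.88 + 0.63] − 0.32 = 1.51 − 0.32 = 1.19.
Reliability = 1.19 / 1.68 = 0.708.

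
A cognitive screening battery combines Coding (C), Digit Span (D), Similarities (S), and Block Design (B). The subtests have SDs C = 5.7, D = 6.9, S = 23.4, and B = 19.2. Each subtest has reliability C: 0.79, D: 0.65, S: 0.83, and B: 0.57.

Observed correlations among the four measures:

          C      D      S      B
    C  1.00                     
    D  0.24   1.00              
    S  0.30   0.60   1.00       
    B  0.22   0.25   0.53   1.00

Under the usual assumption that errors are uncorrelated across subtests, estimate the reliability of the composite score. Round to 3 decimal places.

Var(C+D+S+B) = 5.7² + 6.9² + 23.4² + 19.2² + 2·[5.7·6.9·0.24 + 5.7·23.4·0.30 + 5.7·19.2·0.22 + 6.9·23.4·0.60 + 6.9·19.2·0.25 + 23.4·19.2·0.53] = 996.3 + 883.289 = 1879.59.
Under uncorrelated errors the observed covariances equal the true-score covariances, so only the own-variance terms attenuate.
True-score variance = [5.7²·0.79 + 6.9²·0.65 + 23.4²·0.83 + 19.2²·0.57] + 883.289 = 721.213 + 883.289 = 1604.5.
Reliability = 1604.5 / 1879.59 = 0.854.

0.854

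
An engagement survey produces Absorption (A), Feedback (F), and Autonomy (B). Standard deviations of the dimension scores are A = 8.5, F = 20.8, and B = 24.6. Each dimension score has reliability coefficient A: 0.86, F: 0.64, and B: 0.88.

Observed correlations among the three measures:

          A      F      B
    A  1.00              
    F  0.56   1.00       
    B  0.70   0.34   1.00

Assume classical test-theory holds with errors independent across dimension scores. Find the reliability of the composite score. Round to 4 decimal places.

0.8776

Var(A+F+B) = 8.5² + 20.8² + 24.6² + 2·[8.5·20.8·0.56 + 8.5·24.6·0.70 + 20.8·24.6·0.34] = 1110.05 + 838.698 = 1948.75.
With uncorrelated errors the cross-covariances are all true-score covariance, so they carry over unchanged; only the diagonal terms shrink to ρᵢσᵢ².
True-score variance = [8.5²·0.86 + 20.8²·0.64 + 24.6²·0.88] + 838.698 = 871.565 + 838.698 = 1710.26.
Reliability = 1710.26 / 1948.75 = 0.8776.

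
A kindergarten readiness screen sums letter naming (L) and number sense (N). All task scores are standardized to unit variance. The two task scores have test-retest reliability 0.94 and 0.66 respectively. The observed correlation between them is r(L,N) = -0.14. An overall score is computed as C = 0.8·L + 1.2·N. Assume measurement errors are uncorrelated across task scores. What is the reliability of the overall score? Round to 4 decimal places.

Var(C) = 0.8² + 1.2² + 2·[0.96·(-0.14)] = 2.08 − 0.2688 = 1.8112.
With uncorrelated errors the cross-covariances are all true-score covariance, so they carry over unchanged; only the diagonal terms shrink to ρᵢσᵢ².
True-score variance = [0.8²·0.94 + 1.2²·0.66] − 0.2688 = 1.552 − 0.2688 = 1.2832.
Reliability = 1.2832 / 1.8112 = 0.7085.

0.7085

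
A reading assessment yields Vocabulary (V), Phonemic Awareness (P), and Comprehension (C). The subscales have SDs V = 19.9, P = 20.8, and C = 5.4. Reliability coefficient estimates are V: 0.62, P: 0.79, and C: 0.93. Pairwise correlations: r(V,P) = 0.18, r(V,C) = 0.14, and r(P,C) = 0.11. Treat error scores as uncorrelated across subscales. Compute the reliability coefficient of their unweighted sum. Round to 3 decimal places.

0.771

Var(V+P+C) = 19.9² + 20.8² + 5.4² + 2·[19.9·20.8·0.18 + 19.9·5.4·0.14 + 20.8·5.4·0.11] = 857.81 + 203.81 = 1061.62.
Under uncorrelated errors the observed covariances equal the true-score covariances, so only the own-variance terms attenuate.
True-score variance = [19.9²·0.62 + 20.8²·0.79 + 5.4²·0.93] + 203.81 = 614.431 + 203.81 = 818.241.
Reliability = 818.241 / 1061.62 = 0.771.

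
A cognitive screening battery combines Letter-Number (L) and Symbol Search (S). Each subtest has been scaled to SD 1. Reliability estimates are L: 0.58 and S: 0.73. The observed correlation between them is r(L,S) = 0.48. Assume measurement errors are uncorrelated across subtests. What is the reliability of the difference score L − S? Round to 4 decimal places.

0.3365

Var(L−S) = 1 + 1 − 2·0.48 = 2 − 0.96 = 1.04.
With uncorrelated errors the cross-covariances are all true-score covariance, so they carry over unchanged; only the diagonal terms shrink to ρᵢσᵢ².
True-score variance = [0.58 + 0.73] − 0.96 = 1.31 − 0.96 = 0.35.
Reliability = 0.35 / 1.04 = 0.3365.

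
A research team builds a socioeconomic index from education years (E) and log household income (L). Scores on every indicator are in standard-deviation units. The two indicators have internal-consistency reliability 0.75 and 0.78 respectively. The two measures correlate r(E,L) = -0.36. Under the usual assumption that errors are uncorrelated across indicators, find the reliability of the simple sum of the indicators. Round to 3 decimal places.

Var(E+L) = 2 + 2·[(-0.36)] = 2 − 0.72 = 1.28.
Because errors are independent across components, Cov(Tᵢ,Tⱼ) = Cov(Xᵢ,Xⱼ); the off-diagonal part of the true-score variance is the same as above.
True-score variance = [0.75 + 0.78] − 0.72 = 1.53 − 0.72 = 0.81.
Reliability = 0.81 / 1.28 = 0.633.

0.633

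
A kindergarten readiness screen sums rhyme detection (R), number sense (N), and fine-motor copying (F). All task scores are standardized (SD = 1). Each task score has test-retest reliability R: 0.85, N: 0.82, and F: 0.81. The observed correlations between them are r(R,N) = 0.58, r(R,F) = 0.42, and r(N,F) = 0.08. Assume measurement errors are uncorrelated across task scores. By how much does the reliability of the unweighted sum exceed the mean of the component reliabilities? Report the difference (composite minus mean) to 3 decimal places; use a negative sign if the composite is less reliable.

Var(sum) = 3 + 2.16 = 5.16; true-score variance = 2.48 + 2.16 = 4.64; composite reliability = 0.8992.
Mean component reliability = 0.8267.
Difference = 0.8992 − 0.8267 = 0.073.

0.073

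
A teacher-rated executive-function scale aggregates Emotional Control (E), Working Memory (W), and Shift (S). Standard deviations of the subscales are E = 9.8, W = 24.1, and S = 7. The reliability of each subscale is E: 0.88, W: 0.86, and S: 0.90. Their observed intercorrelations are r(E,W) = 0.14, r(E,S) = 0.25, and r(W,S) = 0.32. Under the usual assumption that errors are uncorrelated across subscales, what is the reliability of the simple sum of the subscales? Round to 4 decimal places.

0.8954

Var(E+W+S) = 9.8² + 24.1² + 7² + 2·[9.8·24.1·0.14 + 9.8·7·0.25 + 24.1·7·0.32] = 725.85 + 208.398 = 934.248.
With uncorrelated errors the cross-covariances are all true-score covariance, so they carry over unchanged; only the diagonal terms shrink to ρᵢσᵢ².
True-score variance = [9.8²·0.88 + 24.1²·0.86 + 7²·0.90] + 208.398 = 628.112 + 208.398 = 836.51.
Reliability = 836.51 / 934.248 = 0.8954.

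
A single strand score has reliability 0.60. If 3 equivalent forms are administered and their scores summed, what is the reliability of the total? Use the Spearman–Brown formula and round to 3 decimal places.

ρ_k = kρ / (1 + (k−1)ρ) = 3·0.60 / (1 + 2·0.60) = 1.800 / 2.200 = 0.818.

0.818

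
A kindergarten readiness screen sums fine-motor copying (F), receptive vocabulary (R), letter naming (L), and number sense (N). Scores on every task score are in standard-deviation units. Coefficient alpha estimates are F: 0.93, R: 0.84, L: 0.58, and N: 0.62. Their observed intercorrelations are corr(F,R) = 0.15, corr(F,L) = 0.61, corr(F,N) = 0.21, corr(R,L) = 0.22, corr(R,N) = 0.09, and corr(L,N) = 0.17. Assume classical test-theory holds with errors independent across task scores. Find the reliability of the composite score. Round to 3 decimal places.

0.851

Var(F+R+L+N) = 4 + 2·[0.15 + 0.61 + 0.21 + 0.22 + 0.09 + 0.17] = 4 + 2.9 = 6.9.
Under uncorrelated errors the observed covariances equal the true-score covariances, so only the own-variance terms attenuate.
True-score variance = [0.93 + 0.84 + 0.58 + 0.62] + 2.9 = 2.97 + 2.9 = 5.87.
Reliability = 5.87 / 6.9 = 0.851.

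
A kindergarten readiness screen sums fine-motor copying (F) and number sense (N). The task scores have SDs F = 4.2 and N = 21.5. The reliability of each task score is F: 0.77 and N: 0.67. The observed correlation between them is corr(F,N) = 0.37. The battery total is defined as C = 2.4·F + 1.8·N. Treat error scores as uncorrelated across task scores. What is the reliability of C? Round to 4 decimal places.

0.7258

Var(C) = 2.4²·4.2² + 1.8²·21.5² + 2·[4.32·4.2·21.5·0.37] = 1599.3 + 288.671 = 1887.97.
Because errors are independent across components, Cov(Tᵢ,Tⱼ) = Cov(Xᵢ,Xⱼ); the off-diagonal part of the true-score variance is the same as above.
True-score variance = [2.4²·4.2²·0.77 + 1.8²·21.5²·0.67] + 288.671 = 1081.69 + 288.671 = 1370.36.
Reliability = 1370.36 / 1887.97 = 0.7258.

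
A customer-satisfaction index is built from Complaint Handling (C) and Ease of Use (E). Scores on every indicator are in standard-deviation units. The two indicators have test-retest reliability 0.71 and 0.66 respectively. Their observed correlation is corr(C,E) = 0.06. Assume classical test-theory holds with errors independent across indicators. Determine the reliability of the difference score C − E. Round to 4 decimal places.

0.6649

Var(C−E) = 1 + 1 − 2·0.06 = 2 − 0.12 = 1.88.
Under uncorrelated errors the observed covariances equal the true-score covariances, so only the own-variance terms attenuate.
True-score variance = [0.71 + 0.66] − 0.12 = 1.37 − 0.12 = 1.25.
Reliability = 1.25 / 1.88 = 0.6649.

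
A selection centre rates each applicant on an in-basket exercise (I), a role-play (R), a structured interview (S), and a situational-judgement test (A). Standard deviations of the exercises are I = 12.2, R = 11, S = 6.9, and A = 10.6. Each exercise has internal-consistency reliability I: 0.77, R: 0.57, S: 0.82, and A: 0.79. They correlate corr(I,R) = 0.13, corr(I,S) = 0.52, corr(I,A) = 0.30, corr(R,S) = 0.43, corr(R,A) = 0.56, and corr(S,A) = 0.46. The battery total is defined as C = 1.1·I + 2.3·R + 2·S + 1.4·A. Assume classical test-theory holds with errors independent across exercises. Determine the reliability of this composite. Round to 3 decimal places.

0.844

Var(C) = 1.1²·12.2² + 2.3²·11² + 2²·6.9² + 1.4²·10.6² + 2·[2.53·12.2·11·0.13 + 2.2·12.2·6.9·0.52 + 1.54·12.2·10.6·0.30 + 4.6·11·6.9·0.43 + 3.22·11·10.6·0.56 + 2.8·6.9·10.6·0.46] = 1230.85 + 1309.55 = 2540.4.
Under uncorrelated errors the observed covariances equal the true-score covariances, so only the own-variance terms attenuate.
True-score variance = [1.1²·12.2²·0.77 + 2.3²·11²·0.57 + 2²·6.9²·0.82 + 1.4²·10.6²·0.79] + 1309.55 = 833.665 + 1309.55 = 2143.21.
Reliability = 2143.21 / 2540.4 = 0.844.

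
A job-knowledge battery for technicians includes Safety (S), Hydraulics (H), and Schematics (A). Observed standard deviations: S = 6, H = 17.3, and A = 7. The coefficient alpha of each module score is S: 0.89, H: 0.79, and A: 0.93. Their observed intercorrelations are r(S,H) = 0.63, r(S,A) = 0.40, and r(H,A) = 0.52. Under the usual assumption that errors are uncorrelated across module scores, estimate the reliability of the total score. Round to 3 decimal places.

Var(S+H+A) = 6² + 17.3² + 7² + 2·[6·17.3·0.63 + 6·7·0.40 + 17.3·7·0.52] = 384.29 + 290.332 = 674.622.
Under uncorrelated errors the observed covariances equal the true-score covariances, so only the own-variance terms attenuate.
True-score variance = [6²·0.89 + 17.3²·0.79 + 7²·0.93] + 290.332 = 314.049 + 290.332 = 604.381.
Reliability = 604.381 / 674.622 = 0.896.

0.896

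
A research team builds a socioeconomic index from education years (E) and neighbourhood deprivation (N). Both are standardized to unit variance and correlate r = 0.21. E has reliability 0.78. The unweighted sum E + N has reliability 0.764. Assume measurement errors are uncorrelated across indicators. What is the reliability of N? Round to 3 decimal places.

Var(E+N) = 2 + 2·0.21 = 2.420.
True-score variance = ρ_E + ρ_N + 2·0.21, so 0.764 = (0.78 + ρ_N + 0.42) / 2.420.
ρ_N = 0.764·2.420 − 0.78 − 0.42 = 0.649.

0.649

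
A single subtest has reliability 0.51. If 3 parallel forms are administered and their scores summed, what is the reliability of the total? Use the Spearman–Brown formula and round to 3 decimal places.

ρ_k = kρ / (1 + (k−1)ρ) = 3·0.51 / (1 + 2·0.51) = 1.530 / 2.020 = 0.757.

0.757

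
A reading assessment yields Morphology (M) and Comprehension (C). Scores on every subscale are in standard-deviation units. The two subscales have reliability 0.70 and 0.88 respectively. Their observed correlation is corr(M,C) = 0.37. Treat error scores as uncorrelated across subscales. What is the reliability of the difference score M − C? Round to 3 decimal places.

Var(M−C) = 1 + 1 − 2·0.37 = 2 − 0.74 = 1.26.
Under uncorrelated errors the observed covariances equal the true-score covariances, so only the own-variance terms attenuate.
True-score variance = [0.70 + 0.88] − 0.74 = 1.58 − 0.74 = 0.84.
Reliability = 0.84 / 1.26 = 0.667.

0.667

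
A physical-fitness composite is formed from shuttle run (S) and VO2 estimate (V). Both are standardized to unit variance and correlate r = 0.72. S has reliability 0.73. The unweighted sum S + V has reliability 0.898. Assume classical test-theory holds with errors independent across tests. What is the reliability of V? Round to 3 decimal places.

0.919

Var(S+V) = 2 + 2·0.72 = 3.440.
True-score variance = ρ_S + ρ_V + 2·0.72, so 0.898 = (0.73 + ρ_V + 1.44) / 3.440.
ρ_V = 0.898·3.440 − 0.73 − 1.44 = 0.919.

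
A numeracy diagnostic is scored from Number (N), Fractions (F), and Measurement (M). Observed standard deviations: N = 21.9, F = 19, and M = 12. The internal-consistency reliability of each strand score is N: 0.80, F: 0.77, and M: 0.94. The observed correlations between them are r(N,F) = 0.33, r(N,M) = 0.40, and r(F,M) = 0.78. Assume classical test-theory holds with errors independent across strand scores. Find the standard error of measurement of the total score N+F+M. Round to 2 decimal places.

13.70

Var(total) = 984.61 + 840.546 = 1825.16.
True-score variance = 797.018 + 840.546 = 1637.56, so reliability = 0.8972.
Error variance = 1825.16 − 1637.56 = 187.592; SEM = √187.592 = 13.70.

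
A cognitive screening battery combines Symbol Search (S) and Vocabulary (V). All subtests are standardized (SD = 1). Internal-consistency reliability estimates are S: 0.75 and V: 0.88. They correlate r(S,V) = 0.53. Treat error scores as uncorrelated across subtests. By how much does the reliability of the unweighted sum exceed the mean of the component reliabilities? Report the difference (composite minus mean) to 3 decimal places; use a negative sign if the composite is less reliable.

Var(sum) = 2 + 1.06 = 3.06; true-score variance = 1.63 + 1.06 = 2.69; composite reliability = 0.8791.
Mean component reliability = 0.8150.
Difference = 0.8791 − 0.8150 = 0.064.

0.064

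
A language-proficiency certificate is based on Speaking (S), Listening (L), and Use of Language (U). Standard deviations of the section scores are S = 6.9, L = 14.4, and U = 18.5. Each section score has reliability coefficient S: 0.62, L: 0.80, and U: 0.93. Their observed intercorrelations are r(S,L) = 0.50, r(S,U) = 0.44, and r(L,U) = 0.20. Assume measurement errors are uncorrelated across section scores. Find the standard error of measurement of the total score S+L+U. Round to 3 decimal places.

Var(total) = 597.22 + 318.252 = 915.472.
True-score variance = 513.699 + 318.252 = 831.951, so reliability = 0.9088.
Error variance = 915.472 − 831.951 = 83.5213; SEM = √83.5213 = 9.139.

9.139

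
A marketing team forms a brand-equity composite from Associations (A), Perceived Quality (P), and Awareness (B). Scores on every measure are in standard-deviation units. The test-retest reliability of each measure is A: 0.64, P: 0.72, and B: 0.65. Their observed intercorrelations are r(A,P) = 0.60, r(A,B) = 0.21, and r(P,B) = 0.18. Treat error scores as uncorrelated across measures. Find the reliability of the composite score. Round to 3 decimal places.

Var(A+P+B) = 3 + 2·[0.60 + 0.21 + 0.18] = 3 + 1.98 = 4.98.
Under uncorrelated errors the observed covariances equal the true-score covariances, so only the own-variance terms attenuate.
True-score variance = [0.64 + 0.72 + 0.65] + 1.98 = 2.01 + 1.98 = 3.99.
Reliability = 3.99 / 4.98 = 0.801.

0.801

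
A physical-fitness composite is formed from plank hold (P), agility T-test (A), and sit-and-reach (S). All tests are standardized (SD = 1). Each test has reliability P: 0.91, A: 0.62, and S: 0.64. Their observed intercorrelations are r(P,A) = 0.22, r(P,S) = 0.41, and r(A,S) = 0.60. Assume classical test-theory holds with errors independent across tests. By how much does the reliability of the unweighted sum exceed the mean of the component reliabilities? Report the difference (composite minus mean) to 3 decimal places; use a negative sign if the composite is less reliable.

Var(sum) = 3 + 2.46 = 5.46; true-score variance = 2.17 + 2.46 = 4.63; composite reliability = 0.8480.
Mean component reliability = 0.7233.
Difference = 0.8480 − 0.7233 = 0.125.

0.125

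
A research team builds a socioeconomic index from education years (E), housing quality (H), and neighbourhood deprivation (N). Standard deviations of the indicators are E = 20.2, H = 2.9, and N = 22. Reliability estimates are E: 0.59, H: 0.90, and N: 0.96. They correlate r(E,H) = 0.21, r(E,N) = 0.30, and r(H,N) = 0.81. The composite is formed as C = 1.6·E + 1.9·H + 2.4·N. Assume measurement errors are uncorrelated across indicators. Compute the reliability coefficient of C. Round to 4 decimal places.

0.9001

Var(C) = 1.6²·20.2² + 1.9²·2.9² + 2.4²·22² + 2·[3.04·20.2·2.9·0.21 + 3.84·20.2·22·0.30 + 4.56·2.9·22·0.81] = 3862.78 + 1570 = 5432.78.
Because errors are independent across components, Cov(Tᵢ,Tⱼ) = Cov(Xᵢ,Xⱼ); the off-diagonal part of the true-score variance is the same as above.
True-score variance = [1.6²·20.2²·0.59 + 1.9²·2.9²·0.90 + 2.4²·22²·0.96] + 1570 = 3319.95 + 1570 = 4889.95.
Reliability = 4889.95 / 5432.78 = 0.9001.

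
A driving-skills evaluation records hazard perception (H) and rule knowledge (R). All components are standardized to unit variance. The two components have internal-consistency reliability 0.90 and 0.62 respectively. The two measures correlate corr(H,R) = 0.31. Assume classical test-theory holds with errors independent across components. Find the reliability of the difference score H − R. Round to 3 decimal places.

Var(H−R) = 1 + 1 − 2·0.31 = 2 − 0.62 = 1.38.
With uncorrelated errors the cross-covariances are all true-score covariance, so they carry over unchanged; only the diagonal terms shrink to ρᵢσᵢ².
True-score variance = [0.90 + 0.62] − 0.62 = 1.52 − 0.62 = 0.9.
Reliability = 0.9 / 1.38 = 0.652.

0.652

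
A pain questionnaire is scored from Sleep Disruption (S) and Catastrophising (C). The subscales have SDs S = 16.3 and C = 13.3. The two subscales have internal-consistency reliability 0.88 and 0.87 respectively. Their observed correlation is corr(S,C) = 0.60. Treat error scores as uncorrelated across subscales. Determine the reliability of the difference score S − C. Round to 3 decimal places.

Var(S−C) = 16.3² + 13.3² − 2·16.3·13.3·0.60 = 442.58 − 260.148 = 182.432.
Because errors are independent across components, Cov(Tᵢ,Tⱼ) = Cov(Xᵢ,Xⱼ); the off-diagonal part of the true-score variance is the same as above.
True-score variance = [16.3²·0.88 + 13.3²·0.87] − 260.148 = 387.702 − 260.148 = 127.553.
Reliability = 127.553 / 182.432 = 0.699.

0.699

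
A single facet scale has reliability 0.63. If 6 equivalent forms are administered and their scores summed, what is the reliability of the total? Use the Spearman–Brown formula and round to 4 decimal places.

0.9108

ρ_k = kρ / (1 + (k−1)ρ) = 6·0.63 / (1 + 5·0.63) = 3.780 / 4.150 = 0.9108.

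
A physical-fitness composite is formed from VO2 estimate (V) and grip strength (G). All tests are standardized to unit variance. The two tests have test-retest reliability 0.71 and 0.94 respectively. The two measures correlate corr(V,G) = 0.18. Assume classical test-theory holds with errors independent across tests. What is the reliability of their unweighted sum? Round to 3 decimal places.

Var(V+G) = 2 + 2·[0.18] = 2 + 0.36 = 2.36.
Under uncorrelated errors the observed covariances equal the true-score covariances, so only the own-variance terms attenuate.
True-score variance = [0.71 + 0.94] + 0.36 = 1.65 + 0.36 = 2.01.
Reliability = 2.01 / 2.36 = 0.852.

0.852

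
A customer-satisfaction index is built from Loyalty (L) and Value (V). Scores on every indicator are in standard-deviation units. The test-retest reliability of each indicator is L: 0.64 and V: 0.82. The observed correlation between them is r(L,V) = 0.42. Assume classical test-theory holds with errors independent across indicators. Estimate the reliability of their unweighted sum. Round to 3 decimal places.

Var(L+V) = 2 + 2·[0.42] = 2 + 0.84 = 2.84.
Because errors are independent across components, Cov(Tᵢ,Tⱼ) = Cov(Xᵢ,Xⱼ); the off-diagonal part of the true-score variance is the same as above.
True-score variance = [0.64 + 0.82] + 0.84 = 1.46 + 0.84 = 2.3.
Reliability = 2.3 / 2.84 = 0.810.

0.810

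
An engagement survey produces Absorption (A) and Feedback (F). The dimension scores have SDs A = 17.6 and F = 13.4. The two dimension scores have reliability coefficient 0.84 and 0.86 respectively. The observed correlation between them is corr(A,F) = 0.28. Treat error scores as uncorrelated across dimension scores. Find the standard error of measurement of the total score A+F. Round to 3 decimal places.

8.643

Var(total) = 489.32 + 132.07 = 621.39.
True-score variance = 414.62 + 132.07 = 546.69, so reliability = 0.8798.
Error variance = 621.39 − 546.69 = 74.7; SEM = √74.7 = 8.643.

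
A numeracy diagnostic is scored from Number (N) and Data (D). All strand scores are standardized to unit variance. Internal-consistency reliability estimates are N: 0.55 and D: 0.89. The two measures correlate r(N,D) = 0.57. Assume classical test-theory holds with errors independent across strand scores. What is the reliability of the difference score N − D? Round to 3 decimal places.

0.349

Var(N−D) = 1 + 1 − 2·0.57 = 2 − 1.14 = 0.86.
Because errors are independent across components, Cov(Tᵢ,Tⱼ) = Cov(Xᵢ,Xⱼ); the off-diagonal part of the true-score variance is the same as above.
True-score variance = [0.55 + 0.89] − 1.14 = 1.44 − 1.14 = 0.3.
Reliability = 0.3 / 0.86 = 0.349.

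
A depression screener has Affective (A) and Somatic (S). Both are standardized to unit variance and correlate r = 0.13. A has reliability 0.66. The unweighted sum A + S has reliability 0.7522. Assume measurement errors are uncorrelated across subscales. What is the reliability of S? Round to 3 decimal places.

0.780

Var(A+S) = 2 + 2·0.13 = 2.260.
True-score variance = ρ_A + ρ_S + 2·0.13, so 0.7522 = (0.66 + ρ_S + 0.26) / 2.260.
ρ_S = 0.7522·2.260 − 0.66 − 0.26 = 0.780.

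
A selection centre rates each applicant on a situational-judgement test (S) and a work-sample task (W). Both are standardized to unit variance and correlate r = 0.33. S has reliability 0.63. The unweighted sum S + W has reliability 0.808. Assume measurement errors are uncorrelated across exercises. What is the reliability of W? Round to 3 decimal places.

0.859

Var(S+W) = 2 + 2·0.33 = 2.660.
True-score variance = ρ_S + ρ_W + 2·0.33, so 0.808 = (0.63 + ρ_W + 0.66) / 2.660.
ρ_W = 0.808·2.660 − 0.63 − 0.66 = 0.859.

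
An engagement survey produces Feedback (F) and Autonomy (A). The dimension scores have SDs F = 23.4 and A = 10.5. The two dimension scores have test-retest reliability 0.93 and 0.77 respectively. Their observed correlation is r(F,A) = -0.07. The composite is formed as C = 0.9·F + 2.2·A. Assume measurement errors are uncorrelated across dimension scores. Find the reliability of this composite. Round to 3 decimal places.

Var(C) = 0.9²·23.4² + 2.2²·10.5² + 2·[1.98·23.4·10.5·(-0.07)] = 977.134 − 68.108 = 909.026.
With uncorrelated errors the cross-covariances are all true-score covariance, so they carry over unchanged; only the diagonal terms shrink to ρᵢσᵢ².
True-score variance = [0.9²·23.4²·0.93 + 2.2²·10.5²·0.77] − 68.108 = 823.357 − 68.108 = 755.249.
Reliability = 755.249 / 909.026 = 0.831.

0.831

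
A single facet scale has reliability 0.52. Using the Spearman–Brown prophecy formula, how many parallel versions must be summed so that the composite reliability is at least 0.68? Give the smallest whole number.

2

k ≥ ρ*(1−ρ₁)/(ρ₁(1−ρ*)) = 0.68·0.48 / (0.52·0.32) = 1.962.
Smallest integer k = 2.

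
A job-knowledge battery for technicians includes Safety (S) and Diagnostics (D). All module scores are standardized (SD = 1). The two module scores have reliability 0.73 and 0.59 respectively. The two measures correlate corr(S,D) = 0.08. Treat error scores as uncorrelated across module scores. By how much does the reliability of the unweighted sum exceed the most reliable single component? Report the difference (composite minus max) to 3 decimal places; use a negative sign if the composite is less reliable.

-0.045

Var(sum) = 2 + 0.16 = 2.16; true-score variance = 1.32 + 0.16 = 1.48; composite reliability = 0.6852.
Max component reliability = 0.7300.
Difference = 0.6852 − 0.7300 = -0.045.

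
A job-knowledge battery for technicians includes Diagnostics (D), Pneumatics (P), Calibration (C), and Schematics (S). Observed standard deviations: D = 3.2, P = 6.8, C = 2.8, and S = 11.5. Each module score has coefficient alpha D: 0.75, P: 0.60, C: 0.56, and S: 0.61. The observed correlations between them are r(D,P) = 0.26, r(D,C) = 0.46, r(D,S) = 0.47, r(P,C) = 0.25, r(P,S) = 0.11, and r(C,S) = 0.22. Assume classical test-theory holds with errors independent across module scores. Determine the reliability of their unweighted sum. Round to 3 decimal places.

0.739

Var(D+P+C+S) = 3.2² + 6.8² + 2.8² + 11.5² + 2·[3.2·6.8·0.26 + 3.2·2.8·0.46 + 3.2·11.5·0.47 + 6.8·2.8·0.25 + 6.8·11.5·0.11 + 2.8·11.5·0.22] = 196.57 + 95.0424 = 291.612.
With uncorrelated errors the cross-covariances are all true-score covariance, so they carry over unchanged; only the diagonal terms shrink to ρᵢσᵢ².
True-score variance = [3.2²·0.75 + 6.8²·0.60 + 2.8²·0.56 + 11.5²·0.61] + 95.0424 = 120.487 + 95.0424 = 215.529.
Reliability = 215.529 / 291.612 = 0.739.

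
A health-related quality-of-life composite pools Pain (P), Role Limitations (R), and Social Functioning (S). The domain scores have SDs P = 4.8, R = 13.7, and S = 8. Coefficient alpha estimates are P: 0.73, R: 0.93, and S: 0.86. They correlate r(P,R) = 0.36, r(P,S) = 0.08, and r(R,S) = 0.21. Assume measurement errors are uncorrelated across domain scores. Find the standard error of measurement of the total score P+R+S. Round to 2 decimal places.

Var(total) = 274.73 + 99.5232 = 374.253.
True-score variance = 246.411 + 99.5232 = 345.934, so reliability = 0.9243.
Error variance = 374.253 − 345.934 = 28.3191; SEM = √28.3191 = 5.32.

5.32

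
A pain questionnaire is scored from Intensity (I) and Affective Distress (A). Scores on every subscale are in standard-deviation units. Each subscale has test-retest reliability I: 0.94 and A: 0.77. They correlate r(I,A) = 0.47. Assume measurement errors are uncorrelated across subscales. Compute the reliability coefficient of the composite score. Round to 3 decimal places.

Var(I+A) = 2 + 2·[0.47] = 2 + 0.94 = 2.94.
Because errors are independent across components, Cov(Tᵢ,Tⱼ) = Cov(Xᵢ,Xⱼ); the off-diagonal part of the true-score variance is the same as above.
True-score variance = [0.94 + 0.77] + 0.94 = 1.71 + 0.94 = 2.65.
Reliability = 2.65 / 2.94 = 0.901.

0.901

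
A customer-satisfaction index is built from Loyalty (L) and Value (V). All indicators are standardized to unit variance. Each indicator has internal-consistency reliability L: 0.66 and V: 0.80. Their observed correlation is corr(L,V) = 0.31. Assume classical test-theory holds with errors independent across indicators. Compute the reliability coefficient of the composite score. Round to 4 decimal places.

0.7939

Var(L+V) = 2 + 2·[0.31] = 2 + 0.62 = 2.62.
With uncorrelated errors the cross-covariances are all true-score covariance, so they carry over unchanged; only the diagonal terms shrink to ρᵢσᵢ².
True-score variance = [0.66 + 0.80] + 0.62 = 1.46 + 0.62 = 2.08.
Reliability = 2.08 / 2.62 = 0.7939.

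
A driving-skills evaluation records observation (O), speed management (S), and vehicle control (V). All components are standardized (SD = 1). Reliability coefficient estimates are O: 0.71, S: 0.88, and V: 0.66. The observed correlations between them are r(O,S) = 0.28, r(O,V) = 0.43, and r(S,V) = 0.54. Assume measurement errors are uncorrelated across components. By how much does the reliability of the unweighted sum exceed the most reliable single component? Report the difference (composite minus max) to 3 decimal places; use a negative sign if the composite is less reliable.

Var(sum) = 3 + 2.5 = 5.5; true-score variance = 2.25 + 2.5 = 4.75; composite reliability = 0.8636.
Max component reliability = 0.8800.
Difference = 0.8636 − 0.8800 = -0.016.

-0.016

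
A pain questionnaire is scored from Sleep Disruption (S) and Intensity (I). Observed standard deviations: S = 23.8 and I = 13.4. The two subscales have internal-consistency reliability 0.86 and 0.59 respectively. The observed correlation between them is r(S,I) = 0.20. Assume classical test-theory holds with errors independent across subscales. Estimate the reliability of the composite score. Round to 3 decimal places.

Var(S+I) = 23.8² + 13.4² + 2·[23.8·13.4·0.20] = 746 + 127.568 = 873.568.
Under uncorrelated errors the observed covariances equal the true-score covariances, so only the own-variance terms attenuate.
True-score variance = [23.8²·0.86 + 13.4²·0.59] + 127.568 = 593.079 + 127.568 = 720.647.
Reliability = 720.647 / 873.568 = 0.825.

0.825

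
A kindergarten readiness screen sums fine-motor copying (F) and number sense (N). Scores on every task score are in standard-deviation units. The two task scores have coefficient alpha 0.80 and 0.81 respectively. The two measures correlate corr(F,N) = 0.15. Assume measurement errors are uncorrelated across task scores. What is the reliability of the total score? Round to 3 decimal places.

0.830

Var(F+N) = 2 + 2·[0.15] = 2 + 0.3 = 2.3.
With uncorrelated errors the cross-covariances are all true-score covariance, so they carry over unchanged; only the diagonal terms shrink to ρᵢσᵢ².
True-score variance = [0.80 + 0.81] + 0.3 = 1.61 + 0.3 = 1.91.
Reliability = 1.91 / 2.3 = 0.830.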